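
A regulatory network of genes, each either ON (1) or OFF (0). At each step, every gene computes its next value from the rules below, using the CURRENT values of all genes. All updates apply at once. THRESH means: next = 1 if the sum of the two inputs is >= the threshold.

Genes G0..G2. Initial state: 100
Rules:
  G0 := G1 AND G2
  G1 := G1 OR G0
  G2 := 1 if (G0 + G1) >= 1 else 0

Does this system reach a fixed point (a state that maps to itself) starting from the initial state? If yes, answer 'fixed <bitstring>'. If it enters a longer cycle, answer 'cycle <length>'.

Step 0: 100
Step 1: G0=G1&G2=0&0=0 G1=G1|G0=0|1=1 G2=(1+0>=1)=1 -> 011
Step 2: G0=G1&G2=1&1=1 G1=G1|G0=1|0=1 G2=(0+1>=1)=1 -> 111
Step 3: G0=G1&G2=1&1=1 G1=G1|G0=1|1=1 G2=(1+1>=1)=1 -> 111
Fixed point reached at step 2: 111

Answer: fixed 111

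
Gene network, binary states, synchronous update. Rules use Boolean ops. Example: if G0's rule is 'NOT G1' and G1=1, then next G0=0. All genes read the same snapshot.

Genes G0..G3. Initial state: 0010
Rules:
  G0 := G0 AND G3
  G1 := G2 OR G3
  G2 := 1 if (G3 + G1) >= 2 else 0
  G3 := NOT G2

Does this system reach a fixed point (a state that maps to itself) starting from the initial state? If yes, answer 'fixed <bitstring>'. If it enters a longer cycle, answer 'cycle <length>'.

Answer: cycle 5

Derivation:
Step 0: 0010
Step 1: G0=G0&G3=0&0=0 G1=G2|G3=1|0=1 G2=(0+0>=2)=0 G3=NOT G2=NOT 1=0 -> 0100
Step 2: G0=G0&G3=0&0=0 G1=G2|G3=0|0=0 G2=(0+1>=2)=0 G3=NOT G2=NOT 0=1 -> 0001
Step 3: G0=G0&G3=0&1=0 G1=G2|G3=0|1=1 G2=(1+0>=2)=0 G3=NOT G2=NOT 0=1 -> 0101
Step 4: G0=G0&G3=0&1=0 G1=G2|G3=0|1=1 G2=(1+1>=2)=1 G3=NOT G2=NOT 0=1 -> 0111
Step 5: G0=G0&G3=0&1=0 G1=G2|G3=1|1=1 G2=(1+1>=2)=1 G3=NOT G2=NOT 1=0 -> 0110
Step 6: G0=G0&G3=0&0=0 G1=G2|G3=1|0=1 G2=(0+1>=2)=0 G3=NOT G2=NOT 1=0 -> 0100
Cycle of length 5 starting at step 1 -> no fixed point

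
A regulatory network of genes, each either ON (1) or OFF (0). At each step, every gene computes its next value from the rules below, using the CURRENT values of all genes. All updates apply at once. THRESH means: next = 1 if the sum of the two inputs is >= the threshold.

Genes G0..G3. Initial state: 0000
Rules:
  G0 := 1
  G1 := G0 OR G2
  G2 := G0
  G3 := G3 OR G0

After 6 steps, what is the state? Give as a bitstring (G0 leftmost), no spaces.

Step 1: G0=1(const) G1=G0|G2=0|0=0 G2=G0=0 G3=G3|G0=0|0=0 -> 1000
Step 2: G0=1(const) G1=G0|G2=1|0=1 G2=G0=1 G3=G3|G0=0|1=1 -> 1111
Step 3: G0=1(const) G1=G0|G2=1|1=1 G2=G0=1 G3=G3|G0=1|1=1 -> 1111
Step 4: G0=1(const) G1=G0|G2=1|1=1 G2=G0=1 G3=G3|G0=1|1=1 -> 1111
Step 5: G0=1(const) G1=G0|G2=1|1=1 G2=G0=1 G3=G3|G0=1|1=1 -> 1111
Step 6: G0=1(const) G1=G0|G2=1|1=1 G2=G0=1 G3=G3|G0=1|1=1 -> 1111

1111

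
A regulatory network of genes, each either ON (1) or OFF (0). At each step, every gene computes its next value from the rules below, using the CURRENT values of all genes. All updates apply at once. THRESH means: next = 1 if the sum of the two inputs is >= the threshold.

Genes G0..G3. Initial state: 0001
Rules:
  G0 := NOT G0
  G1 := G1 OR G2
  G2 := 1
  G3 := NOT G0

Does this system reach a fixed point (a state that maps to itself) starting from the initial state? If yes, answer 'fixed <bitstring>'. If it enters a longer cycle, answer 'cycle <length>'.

Answer: cycle 2

Derivation:
Step 0: 0001
Step 1: G0=NOT G0=NOT 0=1 G1=G1|G2=0|0=0 G2=1(const) G3=NOT G0=NOT 0=1 -> 1011
Step 2: G0=NOT G0=NOT 1=0 G1=G1|G2=0|1=1 G2=1(const) G3=NOT G0=NOT 1=0 -> 0110
Step 3: G0=NOT G0=NOT 0=1 G1=G1|G2=1|1=1 G2=1(const) G3=NOT G0=NOT 0=1 -> 1111
Step 4: G0=NOT G0=NOT 1=0 G1=G1|G2=1|1=1 G2=1(const) G3=NOT G0=NOT 1=0 -> 0110
Cycle of length 2 starting at step 2 -> no fixed point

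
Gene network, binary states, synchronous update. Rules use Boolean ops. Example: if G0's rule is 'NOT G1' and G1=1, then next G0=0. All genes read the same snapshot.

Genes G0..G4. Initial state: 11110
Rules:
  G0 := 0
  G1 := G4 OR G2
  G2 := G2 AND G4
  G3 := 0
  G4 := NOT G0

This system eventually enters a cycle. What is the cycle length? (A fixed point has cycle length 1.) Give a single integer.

Answer: 1

Derivation:
Step 0: 11110
Step 1: G0=0(const) G1=G4|G2=0|1=1 G2=G2&G4=1&0=0 G3=0(const) G4=NOT G0=NOT 1=0 -> 01000
Step 2: G0=0(const) G1=G4|G2=0|0=0 G2=G2&G4=0&0=0 G3=0(const) G4=NOT G0=NOT 0=1 -> 00001
Step 3: G0=0(const) G1=G4|G2=1|0=1 G2=G2&G4=0&1=0 G3=0(const) G4=NOT G0=NOT 0=1 -> 01001
Step 4: G0=0(const) G1=G4|G2=1|0=1 G2=G2&G4=0&1=0 G3=0(const) G4=NOT G0=NOT 0=1 -> 01001
State from step 4 equals state from step 3 -> cycle length 1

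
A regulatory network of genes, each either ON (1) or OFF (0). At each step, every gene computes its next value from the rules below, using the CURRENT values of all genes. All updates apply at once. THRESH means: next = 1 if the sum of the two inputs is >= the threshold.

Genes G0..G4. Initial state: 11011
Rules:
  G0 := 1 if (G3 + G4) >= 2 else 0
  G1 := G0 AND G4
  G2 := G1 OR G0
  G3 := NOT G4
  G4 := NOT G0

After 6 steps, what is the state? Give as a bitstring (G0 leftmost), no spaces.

Step 1: G0=(1+1>=2)=1 G1=G0&G4=1&1=1 G2=G1|G0=1|1=1 G3=NOT G4=NOT 1=0 G4=NOT G0=NOT 1=0 -> 11100
Step 2: G0=(0+0>=2)=0 G1=G0&G4=1&0=0 G2=G1|G0=1|1=1 G3=NOT G4=NOT 0=1 G4=NOT G0=NOT 1=0 -> 00110
Step 3: G0=(1+0>=2)=0 G1=G0&G4=0&0=0 G2=G1|G0=0|0=0 G3=NOT G4=NOT 0=1 G4=NOT G0=NOT 0=1 -> 00011
Step 4: G0=(1+1>=2)=1 G1=G0&G4=0&1=0 G2=G1|G0=0|0=0 G3=NOT G4=NOT 1=0 G4=NOT G0=NOT 0=1 -> 10001
Step 5: G0=(0+1>=2)=0 G1=G0&G4=1&1=1 G2=G1|G0=0|1=1 G3=NOT G4=NOT 1=0 G4=NOT G0=NOT 1=0 -> 01100
Step 6: G0=(0+0>=2)=0 G1=G0&G4=0&0=0 G2=G1|G0=1|0=1 G3=NOT G4=NOT 0=1 G4=NOT G0=NOT 0=1 -> 00111

00111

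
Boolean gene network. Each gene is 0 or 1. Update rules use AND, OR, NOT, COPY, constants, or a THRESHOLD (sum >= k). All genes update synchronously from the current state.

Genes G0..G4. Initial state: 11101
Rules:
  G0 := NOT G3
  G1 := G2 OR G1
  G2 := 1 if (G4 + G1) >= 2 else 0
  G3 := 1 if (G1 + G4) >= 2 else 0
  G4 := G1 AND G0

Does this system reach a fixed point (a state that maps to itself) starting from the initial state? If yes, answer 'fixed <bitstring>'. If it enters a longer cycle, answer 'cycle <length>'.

Step 0: 11101
Step 1: G0=NOT G3=NOT 0=1 G1=G2|G1=1|1=1 G2=(1+1>=2)=1 G3=(1+1>=2)=1 G4=G1&G0=1&1=1 -> 11111
Step 2: G0=NOT G3=NOT 1=0 G1=G2|G1=1|1=1 G2=(1+1>=2)=1 G3=(1+1>=2)=1 G4=G1&G0=1&1=1 -> 01111
Step 3: G0=NOT G3=NOT 1=0 G1=G2|G1=1|1=1 G2=(1+1>=2)=1 G3=(1+1>=2)=1 G4=G1&G0=1&0=0 -> 01110
Step 4: G0=NOT G3=NOT 1=0 G1=G2|G1=1|1=1 G2=(0+1>=2)=0 G3=(1+0>=2)=0 G4=G1&G0=1&0=0 -> 01000
Step 5: G0=NOT G3=NOT 0=1 G1=G2|G1=0|1=1 G2=(0+1>=2)=0 G3=(1+0>=2)=0 G4=G1&G0=1&0=0 -> 11000
Step 6: G0=NOT G3=NOT 0=1 G1=G2|G1=0|1=1 G2=(0+1>=2)=0 G3=(1+0>=2)=0 G4=G1&G0=1&1=1 -> 11001
Step 7: G0=NOT G3=NOT 0=1 G1=G2|G1=0|1=1 G2=(1+1>=2)=1 G3=(1+1>=2)=1 G4=G1&G0=1&1=1 -> 11111
Cycle of length 6 starting at step 1 -> no fixed point

Answer: cycle 6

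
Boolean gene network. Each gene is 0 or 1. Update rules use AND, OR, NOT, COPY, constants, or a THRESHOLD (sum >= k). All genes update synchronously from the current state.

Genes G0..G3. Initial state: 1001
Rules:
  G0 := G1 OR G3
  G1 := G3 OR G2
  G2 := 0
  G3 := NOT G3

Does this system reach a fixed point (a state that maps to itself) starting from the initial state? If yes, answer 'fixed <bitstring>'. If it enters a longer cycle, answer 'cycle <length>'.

Answer: cycle 2

Derivation:
Step 0: 1001
Step 1: G0=G1|G3=0|1=1 G1=G3|G2=1|0=1 G2=0(const) G3=NOT G3=NOT 1=0 -> 1100
Step 2: G0=G1|G3=1|0=1 G1=G3|G2=0|0=0 G2=0(const) G3=NOT G3=NOT 0=1 -> 1001
Cycle of length 2 starting at step 0 -> no fixed point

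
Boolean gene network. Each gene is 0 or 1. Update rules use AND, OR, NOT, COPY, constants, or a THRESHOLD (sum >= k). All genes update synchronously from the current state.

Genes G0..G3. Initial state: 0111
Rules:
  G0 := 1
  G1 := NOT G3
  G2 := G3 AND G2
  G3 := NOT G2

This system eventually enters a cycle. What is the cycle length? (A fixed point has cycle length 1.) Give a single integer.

Answer: 1

Derivation:
Step 0: 0111
Step 1: G0=1(const) G1=NOT G3=NOT 1=0 G2=G3&G2=1&1=1 G3=NOT G2=NOT 1=0 -> 1010
Step 2: G0=1(const) G1=NOT G3=NOT 0=1 G2=G3&G2=0&1=0 G3=NOT G2=NOT 1=0 -> 1100
Step 3: G0=1(const) G1=NOT G3=NOT 0=1 G2=G3&G2=0&0=0 G3=NOT G2=NOT 0=1 -> 1101
Step 4: G0=1(const) G1=NOT G3=NOT 1=0 G2=G3&G2=1&0=0 G3=NOT G2=NOT 0=1 -> 1001
Step 5: G0=1(const) G1=NOT G3=NOT 1=0 G2=G3&G2=1&0=0 G3=NOT G2=NOT 0=1 -> 1001
State from step 5 equals state from step 4 -> cycle length 1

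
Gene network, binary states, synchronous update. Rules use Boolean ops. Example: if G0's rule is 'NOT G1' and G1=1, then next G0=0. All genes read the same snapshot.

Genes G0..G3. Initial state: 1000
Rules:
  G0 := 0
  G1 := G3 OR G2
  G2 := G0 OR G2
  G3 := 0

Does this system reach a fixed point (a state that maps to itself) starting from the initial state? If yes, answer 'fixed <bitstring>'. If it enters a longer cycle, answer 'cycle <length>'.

Step 0: 1000
Step 1: G0=0(const) G1=G3|G2=0|0=0 G2=G0|G2=1|0=1 G3=0(const) -> 0010
Step 2: G0=0(const) G1=G3|G2=0|1=1 G2=G0|G2=0|1=1 G3=0(const) -> 0110
Step 3: G0=0(const) G1=G3|G2=0|1=1 G2=G0|G2=0|1=1 G3=0(const) -> 0110
Fixed point reached at step 2: 0110

Answer: fixed 0110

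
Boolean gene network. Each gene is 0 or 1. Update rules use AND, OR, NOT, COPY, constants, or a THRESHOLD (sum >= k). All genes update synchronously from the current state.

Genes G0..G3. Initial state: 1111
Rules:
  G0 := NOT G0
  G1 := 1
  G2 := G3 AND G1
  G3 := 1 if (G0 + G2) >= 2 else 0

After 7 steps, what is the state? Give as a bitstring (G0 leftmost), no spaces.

Step 1: G0=NOT G0=NOT 1=0 G1=1(const) G2=G3&G1=1&1=1 G3=(1+1>=2)=1 -> 0111
Step 2: G0=NOT G0=NOT 0=1 G1=1(const) G2=G3&G1=1&1=1 G3=(0+1>=2)=0 -> 1110
Step 3: G0=NOT G0=NOT 1=0 G1=1(const) G2=G3&G1=0&1=0 G3=(1+1>=2)=1 -> 0101
Step 4: G0=NOT G0=NOT 0=1 G1=1(const) G2=G3&G1=1&1=1 G3=(0+0>=2)=0 -> 1110
Step 5: G0=NOT G0=NOT 1=0 G1=1(const) G2=G3&G1=0&1=0 G3=(1+1>=2)=1 -> 0101
Step 6: G0=NOT G0=NOT 0=1 G1=1(const) G2=G3&G1=1&1=1 G3=(0+0>=2)=0 -> 1110
Step 7: G0=NOT G0=NOT 1=0 G1=1(const) G2=G3&G1=0&1=0 G3=(1+1>=2)=1 -> 0101

0101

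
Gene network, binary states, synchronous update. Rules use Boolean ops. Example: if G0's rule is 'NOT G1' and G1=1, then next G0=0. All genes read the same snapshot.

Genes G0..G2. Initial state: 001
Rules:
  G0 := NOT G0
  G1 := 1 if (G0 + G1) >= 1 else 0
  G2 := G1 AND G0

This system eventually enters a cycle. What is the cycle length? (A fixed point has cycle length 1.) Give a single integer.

Step 0: 001
Step 1: G0=NOT G0=NOT 0=1 G1=(0+0>=1)=0 G2=G1&G0=0&0=0 -> 100
Step 2: G0=NOT G0=NOT 1=0 G1=(1+0>=1)=1 G2=G1&G0=0&1=0 -> 010
Step 3: G0=NOT G0=NOT 0=1 G1=(0+1>=1)=1 G2=G1&G0=1&0=0 -> 110
Step 4: G0=NOT G0=NOT 1=0 G1=(1+1>=1)=1 G2=G1&G0=1&1=1 -> 011
Step 5: G0=NOT G0=NOT 0=1 G1=(0+1>=1)=1 G2=G1&G0=1&0=0 -> 110
State from step 5 equals state from step 3 -> cycle length 2

Answer: 2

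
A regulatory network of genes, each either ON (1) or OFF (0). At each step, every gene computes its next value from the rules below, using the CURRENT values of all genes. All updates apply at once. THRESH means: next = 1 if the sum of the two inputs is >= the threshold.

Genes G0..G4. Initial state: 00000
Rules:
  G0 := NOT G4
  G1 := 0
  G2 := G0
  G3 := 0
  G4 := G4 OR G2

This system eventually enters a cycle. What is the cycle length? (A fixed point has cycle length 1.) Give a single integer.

Step 0: 00000
Step 1: G0=NOT G4=NOT 0=1 G1=0(const) G2=G0=0 G3=0(const) G4=G4|G2=0|0=0 -> 10000
Step 2: G0=NOT G4=NOT 0=1 G1=0(const) G2=G0=1 G3=0(const) G4=G4|G2=0|0=0 -> 10100
Step 3: G0=NOT G4=NOT 0=1 G1=0(const) G2=G0=1 G3=0(const) G4=G4|G2=0|1=1 -> 10101
Step 4: G0=NOT G4=NOT 1=0 G1=0(const) G2=G0=1 G3=0(const) G4=G4|G2=1|1=1 -> 00101
Step 5: G0=NOT G4=NOT 1=0 G1=0(const) G2=G0=0 G3=0(const) G4=G4|G2=1|1=1 -> 00001
Step 6: G0=NOT G4=NOT 1=0 G1=0(const) G2=G0=0 G3=0(const) G4=G4|G2=1|0=1 -> 00001
State from step 6 equals state from step 5 -> cycle length 1

Answer: 1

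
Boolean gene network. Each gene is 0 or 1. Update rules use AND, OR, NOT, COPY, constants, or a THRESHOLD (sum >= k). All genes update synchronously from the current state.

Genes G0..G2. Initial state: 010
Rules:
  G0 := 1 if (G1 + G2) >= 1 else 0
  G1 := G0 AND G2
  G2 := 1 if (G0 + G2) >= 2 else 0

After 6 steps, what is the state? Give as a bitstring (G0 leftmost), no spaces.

Step 1: G0=(1+0>=1)=1 G1=G0&G2=0&0=0 G2=(0+0>=2)=0 -> 100
Step 2: G0=(0+0>=1)=0 G1=G0&G2=1&0=0 G2=(1+0>=2)=0 -> 000
Step 3: G0=(0+0>=1)=0 G1=G0&G2=0&0=0 G2=(0+0>=2)=0 -> 000
Step 4: G0=(0+0>=1)=0 G1=G0&G2=0&0=0 G2=(0+0>=2)=0 -> 000
Step 5: G0=(0+0>=1)=0 G1=G0&G2=0&0=0 G2=(0+0>=2)=0 -> 000
Step 6: G0=(0+0>=1)=0 G1=G0&G2=0&0=0 G2=(0+0>=2)=0 -> 000

000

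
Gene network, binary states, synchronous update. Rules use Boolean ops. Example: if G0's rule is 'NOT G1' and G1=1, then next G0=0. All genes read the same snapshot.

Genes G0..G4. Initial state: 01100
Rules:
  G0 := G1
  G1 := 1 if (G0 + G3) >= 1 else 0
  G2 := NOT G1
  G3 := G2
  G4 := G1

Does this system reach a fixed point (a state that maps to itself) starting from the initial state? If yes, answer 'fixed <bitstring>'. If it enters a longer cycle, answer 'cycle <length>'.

Answer: cycle 2

Derivation:
Step 0: 01100
Step 1: G0=G1=1 G1=(0+0>=1)=0 G2=NOT G1=NOT 1=0 G3=G2=1 G4=G1=1 -> 10011
Step 2: G0=G1=0 G1=(1+1>=1)=1 G2=NOT G1=NOT 0=1 G3=G2=0 G4=G1=0 -> 01100
Cycle of length 2 starting at step 0 -> no fixed point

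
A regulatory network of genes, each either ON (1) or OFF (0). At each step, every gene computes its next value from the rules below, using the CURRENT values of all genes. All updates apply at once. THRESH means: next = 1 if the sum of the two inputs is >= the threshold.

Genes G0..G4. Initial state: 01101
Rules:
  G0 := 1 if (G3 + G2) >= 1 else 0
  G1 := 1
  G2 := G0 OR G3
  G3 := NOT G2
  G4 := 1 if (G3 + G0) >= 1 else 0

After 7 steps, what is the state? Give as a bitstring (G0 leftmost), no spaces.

Step 1: G0=(0+1>=1)=1 G1=1(const) G2=G0|G3=0|0=0 G3=NOT G2=NOT 1=0 G4=(0+0>=1)=0 -> 11000
Step 2: G0=(0+0>=1)=0 G1=1(const) G2=G0|G3=1|0=1 G3=NOT G2=NOT 0=1 G4=(0+1>=1)=1 -> 01111
Step 3: G0=(1+1>=1)=1 G1=1(const) G2=G0|G3=0|1=1 G3=NOT G2=NOT 1=0 G4=(1+0>=1)=1 -> 11101
Step 4: G0=(0+1>=1)=1 G1=1(const) G2=G0|G3=1|0=1 G3=NOT G2=NOT 1=0 G4=(0+1>=1)=1 -> 11101
Step 5: G0=(0+1>=1)=1 G1=1(const) G2=G0|G3=1|0=1 G3=NOT G2=NOT 1=0 G4=(0+1>=1)=1 -> 11101
Step 6: G0=(0+1>=1)=1 G1=1(const) G2=G0|G3=1|0=1 G3=NOT G2=NOT 1=0 G4=(0+1>=1)=1 -> 11101
Step 7: G0=(0+1>=1)=1 G1=1(const) G2=G0|G3=1|0=1 G3=NOT G2=NOT 1=0 G4=(0+1>=1)=1 -> 11101

11101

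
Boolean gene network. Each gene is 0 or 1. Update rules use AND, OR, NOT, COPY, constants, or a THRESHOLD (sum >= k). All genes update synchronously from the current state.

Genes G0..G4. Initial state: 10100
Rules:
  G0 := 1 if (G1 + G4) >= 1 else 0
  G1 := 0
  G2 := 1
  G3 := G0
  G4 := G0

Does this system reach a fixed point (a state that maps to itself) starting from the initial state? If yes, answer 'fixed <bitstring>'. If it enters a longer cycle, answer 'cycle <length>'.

Step 0: 10100
Step 1: G0=(0+0>=1)=0 G1=0(const) G2=1(const) G3=G0=1 G4=G0=1 -> 00111
Step 2: G0=(0+1>=1)=1 G1=0(const) G2=1(const) G3=G0=0 G4=G0=0 -> 10100
Cycle of length 2 starting at step 0 -> no fixed point

Answer: cycle 2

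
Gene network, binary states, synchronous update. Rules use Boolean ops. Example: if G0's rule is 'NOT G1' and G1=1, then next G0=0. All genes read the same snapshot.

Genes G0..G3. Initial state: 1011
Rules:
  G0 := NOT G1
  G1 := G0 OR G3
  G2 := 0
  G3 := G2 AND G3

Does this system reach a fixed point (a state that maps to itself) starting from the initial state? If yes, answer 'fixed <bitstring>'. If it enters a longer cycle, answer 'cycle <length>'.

Step 0: 1011
Step 1: G0=NOT G1=NOT 0=1 G1=G0|G3=1|1=1 G2=0(const) G3=G2&G3=1&1=1 -> 1101
Step 2: G0=NOT G1=NOT 1=0 G1=G0|G3=1|1=1 G2=0(const) G3=G2&G3=0&1=0 -> 0100
Step 3: G0=NOT G1=NOT 1=0 G1=G0|G3=0|0=0 G2=0(const) G3=G2&G3=0&0=0 -> 0000
Step 4: G0=NOT G1=NOT 0=1 G1=G0|G3=0|0=0 G2=0(const) G3=G2&G3=0&0=0 -> 1000
Step 5: G0=NOT G1=NOT 0=1 G1=G0|G3=1|0=1 G2=0(const) G3=G2&G3=0&0=0 -> 1100
Step 6: G0=NOT G1=NOT 1=0 G1=G0|G3=1|0=1 G2=0(const) G3=G2&G3=0&0=0 -> 0100
Cycle of length 4 starting at step 2 -> no fixed point

Answer: cycle 4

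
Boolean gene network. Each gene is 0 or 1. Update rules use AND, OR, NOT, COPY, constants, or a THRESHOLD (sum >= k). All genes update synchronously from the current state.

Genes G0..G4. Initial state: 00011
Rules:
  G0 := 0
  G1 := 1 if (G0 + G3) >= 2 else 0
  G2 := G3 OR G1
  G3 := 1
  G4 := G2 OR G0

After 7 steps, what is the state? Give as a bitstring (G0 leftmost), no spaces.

Step 1: G0=0(const) G1=(0+1>=2)=0 G2=G3|G1=1|0=1 G3=1(const) G4=G2|G0=0|0=0 -> 00110
Step 2: G0=0(const) G1=(0+1>=2)=0 G2=G3|G1=1|0=1 G3=1(const) G4=G2|G0=1|0=1 -> 00111
Step 3: G0=0(const) G1=(0+1>=2)=0 G2=G3|G1=1|0=1 G3=1(const) G4=G2|G0=1|0=1 -> 00111
Step 4: G0=0(const) G1=(0+1>=2)=0 G2=G3|G1=1|0=1 G3=1(const) G4=G2|G0=1|0=1 -> 00111
Step 5: G0=0(const) G1=(0+1>=2)=0 G2=G3|G1=1|0=1 G3=1(const) G4=G2|G0=1|0=1 -> 00111
Step 6: G0=0(const) G1=(0+1>=2)=0 G2=G3|G1=1|0=1 G3=1(const) G4=G2|G0=1|0=1 -> 00111
Step 7: G0=0(const) G1=(0+1>=2)=0 G2=G3|G1=1|0=1 G3=1(const) G4=G2|G0=1|0=1 -> 00111

00111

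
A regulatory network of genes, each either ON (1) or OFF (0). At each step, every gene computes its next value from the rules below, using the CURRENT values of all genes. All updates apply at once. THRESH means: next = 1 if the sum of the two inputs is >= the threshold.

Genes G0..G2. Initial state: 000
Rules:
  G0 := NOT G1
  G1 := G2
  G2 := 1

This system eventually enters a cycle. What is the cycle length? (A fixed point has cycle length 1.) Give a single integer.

Answer: 1

Derivation:
Step 0: 000
Step 1: G0=NOT G1=NOT 0=1 G1=G2=0 G2=1(const) -> 101
Step 2: G0=NOT G1=NOT 0=1 G1=G2=1 G2=1(const) -> 111
Step 3: G0=NOT G1=NOT 1=0 G1=G2=1 G2=1(const) -> 011
Step 4: G0=NOT G1=NOT 1=0 G1=G2=1 G2=1(const) -> 011
State from step 4 equals state from step 3 -> cycle length 1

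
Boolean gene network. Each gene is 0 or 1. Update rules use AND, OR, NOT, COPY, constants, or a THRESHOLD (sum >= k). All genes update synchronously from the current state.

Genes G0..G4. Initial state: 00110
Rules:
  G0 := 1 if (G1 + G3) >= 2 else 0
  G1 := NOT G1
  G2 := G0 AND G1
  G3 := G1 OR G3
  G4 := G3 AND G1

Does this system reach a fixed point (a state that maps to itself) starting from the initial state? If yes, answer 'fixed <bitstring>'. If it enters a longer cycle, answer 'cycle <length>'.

Step 0: 00110
Step 1: G0=(0+1>=2)=0 G1=NOT G1=NOT 0=1 G2=G0&G1=0&0=0 G3=G1|G3=0|1=1 G4=G3&G1=1&0=0 -> 01010
Step 2: G0=(1+1>=2)=1 G1=NOT G1=NOT 1=0 G2=G0&G1=0&1=0 G3=G1|G3=1|1=1 G4=G3&G1=1&1=1 -> 10011
Step 3: G0=(0+1>=2)=0 G1=NOT G1=NOT 0=1 G2=G0&G1=1&0=0 G3=G1|G3=0|1=1 G4=G3&G1=1&0=0 -> 01010
Cycle of length 2 starting at step 1 -> no fixed point

Answer: cycle 2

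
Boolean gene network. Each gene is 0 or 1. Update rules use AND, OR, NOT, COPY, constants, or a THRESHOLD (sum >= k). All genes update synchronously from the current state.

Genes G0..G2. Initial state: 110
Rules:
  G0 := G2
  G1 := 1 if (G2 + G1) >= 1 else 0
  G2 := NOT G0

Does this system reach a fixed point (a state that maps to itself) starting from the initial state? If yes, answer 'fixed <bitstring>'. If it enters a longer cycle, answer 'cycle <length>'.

Step 0: 110
Step 1: G0=G2=0 G1=(0+1>=1)=1 G2=NOT G0=NOT 1=0 -> 010
Step 2: G0=G2=0 G1=(0+1>=1)=1 G2=NOT G0=NOT 0=1 -> 011
Step 3: G0=G2=1 G1=(1+1>=1)=1 G2=NOT G0=NOT 0=1 -> 111
Step 4: G0=G2=1 G1=(1+1>=1)=1 G2=NOT G0=NOT 1=0 -> 110
Cycle of length 4 starting at step 0 -> no fixed point

Answer: cycle 4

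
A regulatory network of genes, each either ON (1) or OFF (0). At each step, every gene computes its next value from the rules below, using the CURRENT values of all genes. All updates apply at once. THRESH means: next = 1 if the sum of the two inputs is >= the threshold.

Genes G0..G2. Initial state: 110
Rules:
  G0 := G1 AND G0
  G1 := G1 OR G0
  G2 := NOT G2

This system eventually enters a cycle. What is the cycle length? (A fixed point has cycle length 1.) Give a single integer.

Step 0: 110
Step 1: G0=G1&G0=1&1=1 G1=G1|G0=1|1=1 G2=NOT G2=NOT 0=1 -> 111
Step 2: G0=G1&G0=1&1=1 G1=G1|G0=1|1=1 G2=NOT G2=NOT 1=0 -> 110
State from step 2 equals state from step 0 -> cycle length 2

Answer: 2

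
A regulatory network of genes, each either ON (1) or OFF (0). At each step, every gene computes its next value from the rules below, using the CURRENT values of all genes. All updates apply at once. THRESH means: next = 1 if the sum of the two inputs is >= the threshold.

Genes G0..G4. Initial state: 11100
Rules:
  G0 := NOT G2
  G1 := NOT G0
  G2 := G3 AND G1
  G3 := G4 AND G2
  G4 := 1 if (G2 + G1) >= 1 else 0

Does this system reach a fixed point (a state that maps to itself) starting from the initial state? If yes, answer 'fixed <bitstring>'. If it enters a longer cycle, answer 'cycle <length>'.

Answer: fixed 10000

Derivation:
Step 0: 11100
Step 1: G0=NOT G2=NOT 1=0 G1=NOT G0=NOT 1=0 G2=G3&G1=0&1=0 G3=G4&G2=0&1=0 G4=(1+1>=1)=1 -> 00001
Step 2: G0=NOT G2=NOT 0=1 G1=NOT G0=NOT 0=1 G2=G3&G1=0&0=0 G3=G4&G2=1&0=0 G4=(0+0>=1)=0 -> 11000
Step 3: G0=NOT G2=NOT 0=1 G1=NOT G0=NOT 1=0 G2=G3&G1=0&1=0 G3=G4&G2=0&0=0 G4=(0+1>=1)=1 -> 10001
Step 4: G0=NOT G2=NOT 0=1 G1=NOT G0=NOT 1=0 G2=G3&G1=0&0=0 G3=G4&G2=1&0=0 G4=(0+0>=1)=0 -> 10000
Step 5: G0=NOT G2=NOT 0=1 G1=NOT G0=NOT 1=0 G2=G3&G1=0&0=0 G3=G4&G2=0&0=0 G4=(0+0>=1)=0 -> 10000
Fixed point reached at step 4: 10000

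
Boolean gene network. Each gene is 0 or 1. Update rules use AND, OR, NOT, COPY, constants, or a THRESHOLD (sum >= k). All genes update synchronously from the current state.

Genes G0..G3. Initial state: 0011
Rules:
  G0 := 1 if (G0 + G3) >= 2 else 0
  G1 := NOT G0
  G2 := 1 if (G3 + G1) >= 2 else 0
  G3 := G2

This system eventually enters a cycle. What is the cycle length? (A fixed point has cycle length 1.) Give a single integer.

Step 0: 0011
Step 1: G0=(0+1>=2)=0 G1=NOT G0=NOT 0=1 G2=(1+0>=2)=0 G3=G2=1 -> 0101
Step 2: G0=(0+1>=2)=0 G1=NOT G0=NOT 0=1 G2=(1+1>=2)=1 G3=G2=0 -> 0110
Step 3: G0=(0+0>=2)=0 G1=NOT G0=NOT 0=1 G2=(0+1>=2)=0 G3=G2=1 -> 0101
State from step 3 equals state from step 1 -> cycle length 2

Answer: 2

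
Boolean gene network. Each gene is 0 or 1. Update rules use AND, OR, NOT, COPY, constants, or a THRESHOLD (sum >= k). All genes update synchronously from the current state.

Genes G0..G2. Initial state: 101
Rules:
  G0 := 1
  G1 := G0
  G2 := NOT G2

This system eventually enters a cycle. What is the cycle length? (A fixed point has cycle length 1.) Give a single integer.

Answer: 2

Derivation:
Step 0: 101
Step 1: G0=1(const) G1=G0=1 G2=NOT G2=NOT 1=0 -> 110
Step 2: G0=1(const) G1=G0=1 G2=NOT G2=NOT 0=1 -> 111
Step 3: G0=1(const) G1=G0=1 G2=NOT G2=NOT 1=0 -> 110
State from step 3 equals state from step 1 -> cycle length 2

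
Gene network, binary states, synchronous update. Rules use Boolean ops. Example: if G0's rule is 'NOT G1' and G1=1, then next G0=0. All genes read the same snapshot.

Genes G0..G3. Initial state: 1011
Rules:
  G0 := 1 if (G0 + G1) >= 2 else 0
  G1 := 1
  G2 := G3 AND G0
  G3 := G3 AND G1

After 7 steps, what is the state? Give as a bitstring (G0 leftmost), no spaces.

Step 1: G0=(1+0>=2)=0 G1=1(const) G2=G3&G0=1&1=1 G3=G3&G1=1&0=0 -> 0110
Step 2: G0=(0+1>=2)=0 G1=1(const) G2=G3&G0=0&0=0 G3=G3&G1=0&1=0 -> 0100
Step 3: G0=(0+1>=2)=0 G1=1(const) G2=G3&G0=0&0=0 G3=G3&G1=0&1=0 -> 0100
Step 4: G0=(0+1>=2)=0 G1=1(const) G2=G3&G0=0&0=0 G3=G3&G1=0&1=0 -> 0100
Step 5: G0=(0+1>=2)=0 G1=1(const) G2=G3&G0=0&0=0 G3=G3&G1=0&1=0 -> 0100
Step 6: G0=(0+1>=2)=0 G1=1(const) G2=G3&G0=0&0=0 G3=G3&G1=0&1=0 -> 0100
Step 7: G0=(0+1>=2)=0 G1=1(const) G2=G3&G0=0&0=0 G3=G3&G1=0&1=0 -> 0100

0100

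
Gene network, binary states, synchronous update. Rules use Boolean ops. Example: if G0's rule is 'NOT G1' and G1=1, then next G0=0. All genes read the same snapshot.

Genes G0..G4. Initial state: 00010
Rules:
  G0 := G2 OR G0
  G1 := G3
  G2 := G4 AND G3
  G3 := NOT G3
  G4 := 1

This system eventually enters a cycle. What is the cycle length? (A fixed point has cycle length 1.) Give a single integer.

Answer: 2

Derivation:
Step 0: 00010
Step 1: G0=G2|G0=0|0=0 G1=G3=1 G2=G4&G3=0&1=0 G3=NOT G3=NOT 1=0 G4=1(const) -> 01001
Step 2: G0=G2|G0=0|0=0 G1=G3=0 G2=G4&G3=1&0=0 G3=NOT G3=NOT 0=1 G4=1(const) -> 00011
Step 3: G0=G2|G0=0|0=0 G1=G3=1 G2=G4&G3=1&1=1 G3=NOT G3=NOT 1=0 G4=1(const) -> 01101
Step 4: G0=G2|G0=1|0=1 G1=G3=0 G2=G4&G3=1&0=0 G3=NOT G3=NOT 0=1 G4=1(const) -> 10011
Step 5: G0=G2|G0=0|1=1 G1=G3=1 G2=G4&G3=1&1=1 G3=NOT G3=NOT 1=0 G4=1(const) -> 11101
Step 6: G0=G2|G0=1|1=1 G1=G3=0 G2=G4&G3=1&0=0 G3=NOT G3=NOT 0=1 G4=1(const) -> 10011
State from step 6 equals state from step 4 -> cycle length 2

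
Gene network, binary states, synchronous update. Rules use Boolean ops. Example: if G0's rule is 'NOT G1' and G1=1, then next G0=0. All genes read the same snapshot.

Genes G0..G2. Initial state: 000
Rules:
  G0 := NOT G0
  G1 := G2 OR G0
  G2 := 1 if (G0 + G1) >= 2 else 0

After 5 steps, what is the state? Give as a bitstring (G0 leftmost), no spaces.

Step 1: G0=NOT G0=NOT 0=1 G1=G2|G0=0|0=0 G2=(0+0>=2)=0 -> 100
Step 2: G0=NOT G0=NOT 1=0 G1=G2|G0=0|1=1 G2=(1+0>=2)=0 -> 010
Step 3: G0=NOT G0=NOT 0=1 G1=G2|G0=0|0=0 G2=(0+1>=2)=0 -> 100
Step 4: G0=NOT G0=NOT 1=0 G1=G2|G0=0|1=1 G2=(1+0>=2)=0 -> 010
Step 5: G0=NOT G0=NOT 0=1 G1=G2|G0=0|0=0 G2=(0+1>=2)=0 -> 100

100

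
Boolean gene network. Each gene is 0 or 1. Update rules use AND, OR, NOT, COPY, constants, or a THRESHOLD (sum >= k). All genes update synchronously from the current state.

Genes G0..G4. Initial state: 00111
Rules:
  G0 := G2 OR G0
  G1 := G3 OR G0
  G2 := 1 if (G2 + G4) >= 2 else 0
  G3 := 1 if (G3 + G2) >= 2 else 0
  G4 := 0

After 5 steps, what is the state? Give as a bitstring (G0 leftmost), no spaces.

Step 1: G0=G2|G0=1|0=1 G1=G3|G0=1|0=1 G2=(1+1>=2)=1 G3=(1+1>=2)=1 G4=0(const) -> 11110
Step 2: G0=G2|G0=1|1=1 G1=G3|G0=1|1=1 G2=(1+0>=2)=0 G3=(1+1>=2)=1 G4=0(const) -> 11010
Step 3: G0=G2|G0=0|1=1 G1=G3|G0=1|1=1 G2=(0+0>=2)=0 G3=(1+0>=2)=0 G4=0(const) -> 11000
Step 4: G0=G2|G0=0|1=1 G1=G3|G0=0|1=1 G2=(0+0>=2)=0 G3=(0+0>=2)=0 G4=0(const) -> 11000
Step 5: G0=G2|G0=0|1=1 G1=G3|G0=0|1=1 G2=(0+0>=2)=0 G3=(0+0>=2)=0 G4=0(const) -> 11000

11000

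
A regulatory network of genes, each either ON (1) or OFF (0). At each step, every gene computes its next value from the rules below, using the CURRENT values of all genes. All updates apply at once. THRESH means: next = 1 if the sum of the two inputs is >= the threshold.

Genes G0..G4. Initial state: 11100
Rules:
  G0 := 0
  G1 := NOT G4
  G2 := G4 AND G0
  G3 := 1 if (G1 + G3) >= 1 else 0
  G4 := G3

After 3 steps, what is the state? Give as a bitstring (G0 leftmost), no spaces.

Step 1: G0=0(const) G1=NOT G4=NOT 0=1 G2=G4&G0=0&1=0 G3=(1+0>=1)=1 G4=G3=0 -> 01010
Step 2: G0=0(const) G1=NOT G4=NOT 0=1 G2=G4&G0=0&0=0 G3=(1+1>=1)=1 G4=G3=1 -> 01011
Step 3: G0=0(const) G1=NOT G4=NOT 1=0 G2=G4&G0=1&0=0 G3=(1+1>=1)=1 G4=G3=1 -> 00011

00011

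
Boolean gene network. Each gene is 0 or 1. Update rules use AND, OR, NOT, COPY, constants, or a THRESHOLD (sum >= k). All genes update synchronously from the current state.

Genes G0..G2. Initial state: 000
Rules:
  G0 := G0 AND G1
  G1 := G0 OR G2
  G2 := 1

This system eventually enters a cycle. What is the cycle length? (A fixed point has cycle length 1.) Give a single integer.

Step 0: 000
Step 1: G0=G0&G1=0&0=0 G1=G0|G2=0|0=0 G2=1(const) -> 001
Step 2: G0=G0&G1=0&0=0 G1=G0|G2=0|1=1 G2=1(const) -> 011
Step 3: G0=G0&G1=0&1=0 G1=G0|G2=0|1=1 G2=1(const) -> 011
State from step 3 equals state from step 2 -> cycle length 1

Answer: 1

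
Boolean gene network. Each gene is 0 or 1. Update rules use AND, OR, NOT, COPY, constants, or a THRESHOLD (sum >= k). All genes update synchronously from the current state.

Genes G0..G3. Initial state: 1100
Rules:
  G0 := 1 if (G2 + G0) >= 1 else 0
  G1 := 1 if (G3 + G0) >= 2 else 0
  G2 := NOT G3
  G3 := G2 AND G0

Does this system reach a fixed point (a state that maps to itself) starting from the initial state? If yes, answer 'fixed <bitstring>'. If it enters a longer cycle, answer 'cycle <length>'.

Step 0: 1100
Step 1: G0=(0+1>=1)=1 G1=(0+1>=2)=0 G2=NOT G3=NOT 0=1 G3=G2&G0=0&1=0 -> 1010
Step 2: G0=(1+1>=1)=1 G1=(0+1>=2)=0 G2=NOT G3=NOT 0=1 G3=G2&G0=1&1=1 -> 1011
Step 3: G0=(1+1>=1)=1 G1=(1+1>=2)=1 G2=NOT G3=NOT 1=0 G3=G2&G0=1&1=1 -> 1101
Step 4: G0=(0+1>=1)=1 G1=(1+1>=2)=1 G2=NOT G3=NOT 1=0 G3=G2&G0=0&1=0 -> 1100
Cycle of length 4 starting at step 0 -> no fixed point

Answer: cycle 4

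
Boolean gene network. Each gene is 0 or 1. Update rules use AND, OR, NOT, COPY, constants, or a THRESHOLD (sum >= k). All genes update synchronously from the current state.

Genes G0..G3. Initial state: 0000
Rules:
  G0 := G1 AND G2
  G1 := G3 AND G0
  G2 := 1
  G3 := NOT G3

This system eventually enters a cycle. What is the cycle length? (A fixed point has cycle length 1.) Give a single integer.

Step 0: 0000
Step 1: G0=G1&G2=0&0=0 G1=G3&G0=0&0=0 G2=1(const) G3=NOT G3=NOT 0=1 -> 0011
Step 2: G0=G1&G2=0&1=0 G1=G3&G0=1&0=0 G2=1(const) G3=NOT G3=NOT 1=0 -> 0010
Step 3: G0=G1&G2=0&1=0 G1=G3&G0=0&0=0 G2=1(const) G3=NOT G3=NOT 0=1 -> 0011
State from step 3 equals state from step 1 -> cycle length 2

Answer: 2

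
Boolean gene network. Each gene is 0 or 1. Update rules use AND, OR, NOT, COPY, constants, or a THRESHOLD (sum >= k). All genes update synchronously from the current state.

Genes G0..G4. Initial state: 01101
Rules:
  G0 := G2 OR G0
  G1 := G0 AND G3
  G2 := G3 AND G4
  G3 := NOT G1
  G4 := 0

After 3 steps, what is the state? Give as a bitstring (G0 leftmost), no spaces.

Step 1: G0=G2|G0=1|0=1 G1=G0&G3=0&0=0 G2=G3&G4=0&1=0 G3=NOT G1=NOT 1=0 G4=0(const) -> 10000
Step 2: G0=G2|G0=0|1=1 G1=G0&G3=1&0=0 G2=G3&G4=0&0=0 G3=NOT G1=NOT 0=1 G4=0(const) -> 10010
Step 3: G0=G2|G0=0|1=1 G1=G0&G3=1&1=1 G2=G3&G4=1&0=0 G3=NOT G1=NOT 0=1 G4=0(const) -> 11010

11010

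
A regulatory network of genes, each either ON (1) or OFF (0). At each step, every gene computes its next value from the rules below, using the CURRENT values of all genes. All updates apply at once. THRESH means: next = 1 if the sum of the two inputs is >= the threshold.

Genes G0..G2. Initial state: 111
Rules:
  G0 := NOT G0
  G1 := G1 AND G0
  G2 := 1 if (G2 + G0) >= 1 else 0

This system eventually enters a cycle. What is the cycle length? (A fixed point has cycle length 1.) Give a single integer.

Step 0: 111
Step 1: G0=NOT G0=NOT 1=0 G1=G1&G0=1&1=1 G2=(1+1>=1)=1 -> 011
Step 2: G0=NOT G0=NOT 0=1 G1=G1&G0=1&0=0 G2=(1+0>=1)=1 -> 101
Step 3: G0=NOT G0=NOT 1=0 G1=G1&G0=0&1=0 G2=(1+1>=1)=1 -> 001
Step 4: G0=NOT G0=NOT 0=1 G1=G1&G0=0&0=0 G2=(1+0>=1)=1 -> 101
State from step 4 equals state from step 2 -> cycle length 2

Answer: 2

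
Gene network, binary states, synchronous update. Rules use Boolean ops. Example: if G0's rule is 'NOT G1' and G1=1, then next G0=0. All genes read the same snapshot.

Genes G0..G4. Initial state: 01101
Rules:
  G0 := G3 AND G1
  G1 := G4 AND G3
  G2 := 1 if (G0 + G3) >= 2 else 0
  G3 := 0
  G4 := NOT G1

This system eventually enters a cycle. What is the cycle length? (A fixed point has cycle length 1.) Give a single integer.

Step 0: 01101
Step 1: G0=G3&G1=0&1=0 G1=G4&G3=1&0=0 G2=(0+0>=2)=0 G3=0(const) G4=NOT G1=NOT 1=0 -> 00000
Step 2: G0=G3&G1=0&0=0 G1=G4&G3=0&0=0 G2=(0+0>=2)=0 G3=0(const) G4=NOT G1=NOT 0=1 -> 00001
Step 3: G0=G3&G1=0&0=0 G1=G4&G3=1&0=0 G2=(0+0>=2)=0 G3=0(const) G4=NOT G1=NOT 0=1 -> 00001
State from step 3 equals state from step 2 -> cycle length 1

Answer: 1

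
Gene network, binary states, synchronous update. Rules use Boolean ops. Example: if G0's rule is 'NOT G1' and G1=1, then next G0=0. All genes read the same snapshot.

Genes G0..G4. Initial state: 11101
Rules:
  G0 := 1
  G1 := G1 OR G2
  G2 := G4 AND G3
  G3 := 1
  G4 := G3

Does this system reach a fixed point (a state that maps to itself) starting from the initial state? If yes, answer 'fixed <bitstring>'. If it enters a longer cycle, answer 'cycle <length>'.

Answer: fixed 11111

Derivation:
Step 0: 11101
Step 1: G0=1(const) G1=G1|G2=1|1=1 G2=G4&G3=1&0=0 G3=1(const) G4=G3=0 -> 11010
Step 2: G0=1(const) G1=G1|G2=1|0=1 G2=G4&G3=0&1=0 G3=1(const) G4=G3=1 -> 11011
Step 3: G0=1(const) G1=G1|G2=1|0=1 G2=G4&G3=1&1=1 G3=1(const) G4=G3=1 -> 11111
Step 4: G0=1(const) G1=G1|G2=1|1=1 G2=G4&G3=1&1=1 G3=1(const) G4=G3=1 -> 11111
Fixed point reached at step 3: 11111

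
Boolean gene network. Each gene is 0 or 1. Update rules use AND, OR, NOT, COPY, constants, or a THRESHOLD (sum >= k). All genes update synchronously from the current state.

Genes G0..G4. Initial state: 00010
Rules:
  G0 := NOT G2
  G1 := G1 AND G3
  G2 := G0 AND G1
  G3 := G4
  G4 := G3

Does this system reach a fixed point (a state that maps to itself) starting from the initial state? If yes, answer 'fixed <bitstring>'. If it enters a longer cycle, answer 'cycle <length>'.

Answer: cycle 2

Derivation:
Step 0: 00010
Step 1: G0=NOT G2=NOT 0=1 G1=G1&G3=0&1=0 G2=G0&G1=0&0=0 G3=G4=0 G4=G3=1 -> 10001
Step 2: G0=NOT G2=NOT 0=1 G1=G1&G3=0&0=0 G2=G0&G1=1&0=0 G3=G4=1 G4=G3=0 -> 10010
Step 3: G0=NOT G2=NOT 0=1 G1=G1&G3=0&1=0 G2=G0&G1=1&0=0 G3=G4=0 G4=G3=1 -> 10001
Cycle of length 2 starting at step 1 -> no fixed point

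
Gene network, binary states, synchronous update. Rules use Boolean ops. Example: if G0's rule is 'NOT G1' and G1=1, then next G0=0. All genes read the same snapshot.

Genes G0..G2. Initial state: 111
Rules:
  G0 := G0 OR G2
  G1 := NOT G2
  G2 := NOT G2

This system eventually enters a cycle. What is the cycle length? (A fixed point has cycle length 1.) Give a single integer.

Step 0: 111
Step 1: G0=G0|G2=1|1=1 G1=NOT G2=NOT 1=0 G2=NOT G2=NOT 1=0 -> 100
Step 2: G0=G0|G2=1|0=1 G1=NOT G2=NOT 0=1 G2=NOT G2=NOT 0=1 -> 111
State from step 2 equals state from step 0 -> cycle length 2

Answer: 2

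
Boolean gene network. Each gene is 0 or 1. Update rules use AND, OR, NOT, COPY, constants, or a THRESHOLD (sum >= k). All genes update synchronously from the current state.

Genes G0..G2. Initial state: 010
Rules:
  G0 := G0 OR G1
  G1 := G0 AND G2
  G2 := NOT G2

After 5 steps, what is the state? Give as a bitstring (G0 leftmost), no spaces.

Step 1: G0=G0|G1=0|1=1 G1=G0&G2=0&0=0 G2=NOT G2=NOT 0=1 -> 101
Step 2: G0=G0|G1=1|0=1 G1=G0&G2=1&1=1 G2=NOT G2=NOT 1=0 -> 110
Step 3: G0=G0|G1=1|1=1 G1=G0&G2=1&0=0 G2=NOT G2=NOT 0=1 -> 101
Step 4: G0=G0|G1=1|0=1 G1=G0&G2=1&1=1 G2=NOT G2=NOT 1=0 -> 110
Step 5: G0=G0|G1=1|1=1 G1=G0&G2=1&0=0 G2=NOT G2=NOT 0=1 -> 101

101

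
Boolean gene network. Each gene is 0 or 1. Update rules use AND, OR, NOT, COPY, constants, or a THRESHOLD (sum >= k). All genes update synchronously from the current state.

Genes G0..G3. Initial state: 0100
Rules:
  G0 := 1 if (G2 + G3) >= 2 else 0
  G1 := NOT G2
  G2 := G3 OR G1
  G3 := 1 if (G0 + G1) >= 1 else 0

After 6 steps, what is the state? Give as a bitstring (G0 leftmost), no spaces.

Step 1: G0=(0+0>=2)=0 G1=NOT G2=NOT 0=1 G2=G3|G1=0|1=1 G3=(0+1>=1)=1 -> 0111
Step 2: G0=(1+1>=2)=1 G1=NOT G2=NOT 1=0 G2=G3|G1=1|1=1 G3=(0+1>=1)=1 -> 1011
Step 3: G0=(1+1>=2)=1 G1=NOT G2=NOT 1=0 G2=G3|G1=1|0=1 G3=(1+0>=1)=1 -> 1011
Step 4: G0=(1+1>=2)=1 G1=NOT G2=NOT 1=0 G2=G3|G1=1|0=1 G3=(1+0>=1)=1 -> 1011
Step 5: G0=(1+1>=2)=1 G1=NOT G2=NOT 1=0 G2=G3|G1=1|0=1 G3=(1+0>=1)=1 -> 1011
Step 6: G0=(1+1>=2)=1 G1=NOT G2=NOT 1=0 G2=G3|G1=1|0=1 G3=(1+0>=1)=1 -> 1011

1011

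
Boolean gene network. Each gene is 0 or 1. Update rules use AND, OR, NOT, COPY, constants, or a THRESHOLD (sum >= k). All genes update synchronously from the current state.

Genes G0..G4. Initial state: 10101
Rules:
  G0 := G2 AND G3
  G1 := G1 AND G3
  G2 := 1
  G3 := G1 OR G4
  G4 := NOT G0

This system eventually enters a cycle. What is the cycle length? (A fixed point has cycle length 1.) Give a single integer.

Answer: 2

Derivation:
Step 0: 10101
Step 1: G0=G2&G3=1&0=0 G1=G1&G3=0&0=0 G2=1(const) G3=G1|G4=0|1=1 G4=NOT G0=NOT 1=0 -> 00110
Step 2: G0=G2&G3=1&1=1 G1=G1&G3=0&1=0 G2=1(const) G3=G1|G4=0|0=0 G4=NOT G0=NOT 0=1 -> 10101
State from step 2 equals state from step 0 -> cycle length 2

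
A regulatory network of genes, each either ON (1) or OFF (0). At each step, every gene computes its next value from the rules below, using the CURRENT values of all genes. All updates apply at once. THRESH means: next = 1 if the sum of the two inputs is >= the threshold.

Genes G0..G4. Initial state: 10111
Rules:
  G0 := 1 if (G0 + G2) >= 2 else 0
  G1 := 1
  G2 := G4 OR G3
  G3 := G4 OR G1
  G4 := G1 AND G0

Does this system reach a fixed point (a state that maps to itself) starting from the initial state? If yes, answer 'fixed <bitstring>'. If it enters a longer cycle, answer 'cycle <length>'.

Step 0: 10111
Step 1: G0=(1+1>=2)=1 G1=1(const) G2=G4|G3=1|1=1 G3=G4|G1=1|0=1 G4=G1&G0=0&1=0 -> 11110
Step 2: G0=(1+1>=2)=1 G1=1(const) G2=G4|G3=0|1=1 G3=G4|G1=0|1=1 G4=G1&G0=1&1=1 -> 11111
Step 3: G0=(1+1>=2)=1 G1=1(const) G2=G4|G3=1|1=1 G3=G4|G1=1|1=1 G4=G1&G0=1&1=1 -> 11111
Fixed point reached at step 2: 11111

Answer: fixed 11111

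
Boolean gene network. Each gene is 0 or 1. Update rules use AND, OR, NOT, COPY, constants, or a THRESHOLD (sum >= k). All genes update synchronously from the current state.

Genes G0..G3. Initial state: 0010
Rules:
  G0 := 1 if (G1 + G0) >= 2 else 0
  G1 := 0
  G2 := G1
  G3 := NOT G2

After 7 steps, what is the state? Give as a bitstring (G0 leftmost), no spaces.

Step 1: G0=(0+0>=2)=0 G1=0(const) G2=G1=0 G3=NOT G2=NOT 1=0 -> 0000
Step 2: G0=(0+0>=2)=0 G1=0(const) G2=G1=0 G3=NOT G2=NOT 0=1 -> 0001
Step 3: G0=(0+0>=2)=0 G1=0(const) G2=G1=0 G3=NOT G2=NOT 0=1 -> 0001
Step 4: G0=(0+0>=2)=0 G1=0(const) G2=G1=0 G3=NOT G2=NOT 0=1 -> 0001
Step 5: G0=(0+0>=2)=0 G1=0(const) G2=G1=0 G3=NOT G2=NOT 0=1 -> 0001
Step 6: G0=(0+0>=2)=0 G1=0(const) G2=G1=0 G3=NOT G2=NOT 0=1 -> 0001
Step 7: G0=(0+0>=2)=0 G1=0(const) G2=G1=0 G3=NOT G2=NOT 0=1 -> 0001

0001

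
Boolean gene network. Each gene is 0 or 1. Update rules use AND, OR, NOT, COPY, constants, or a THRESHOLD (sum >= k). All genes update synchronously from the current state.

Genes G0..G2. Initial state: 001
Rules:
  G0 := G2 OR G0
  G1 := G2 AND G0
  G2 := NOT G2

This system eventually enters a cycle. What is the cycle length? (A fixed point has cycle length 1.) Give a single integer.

Step 0: 001
Step 1: G0=G2|G0=1|0=1 G1=G2&G0=1&0=0 G2=NOT G2=NOT 1=0 -> 100
Step 2: G0=G2|G0=0|1=1 G1=G2&G0=0&1=0 G2=NOT G2=NOT 0=1 -> 101
Step 3: G0=G2|G0=1|1=1 G1=G2&G0=1&1=1 G2=NOT G2=NOT 1=0 -> 110
Step 4: G0=G2|G0=0|1=1 G1=G2&G0=0&1=0 G2=NOT G2=NOT 0=1 -> 101
State from step 4 equals state from step 2 -> cycle length 2

Answer: 2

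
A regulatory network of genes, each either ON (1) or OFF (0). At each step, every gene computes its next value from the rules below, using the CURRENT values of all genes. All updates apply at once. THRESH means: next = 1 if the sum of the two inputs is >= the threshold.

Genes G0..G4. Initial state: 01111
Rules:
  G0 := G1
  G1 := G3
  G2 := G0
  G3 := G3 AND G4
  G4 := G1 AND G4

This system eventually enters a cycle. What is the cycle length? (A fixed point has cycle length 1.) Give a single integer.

Step 0: 01111
Step 1: G0=G1=1 G1=G3=1 G2=G0=0 G3=G3&G4=1&1=1 G4=G1&G4=1&1=1 -> 11011
Step 2: G0=G1=1 G1=G3=1 G2=G0=1 G3=G3&G4=1&1=1 G4=G1&G4=1&1=1 -> 11111
Step 3: G0=G1=1 G1=G3=1 G2=G0=1 G3=G3&G4=1&1=1 G4=G1&G4=1&1=1 -> 11111
State from step 3 equals state from step 2 -> cycle length 1

Answer: 1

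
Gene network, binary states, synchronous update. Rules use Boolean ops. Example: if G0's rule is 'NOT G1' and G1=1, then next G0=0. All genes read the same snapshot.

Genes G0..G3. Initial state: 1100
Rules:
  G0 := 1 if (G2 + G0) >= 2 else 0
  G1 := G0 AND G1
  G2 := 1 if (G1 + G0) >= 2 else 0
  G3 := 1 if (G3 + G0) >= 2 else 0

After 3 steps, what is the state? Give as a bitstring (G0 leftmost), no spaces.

Step 1: G0=(0+1>=2)=0 G1=G0&G1=1&1=1 G2=(1+1>=2)=1 G3=(0+1>=2)=0 -> 0110
Step 2: G0=(1+0>=2)=0 G1=G0&G1=0&1=0 G2=(1+0>=2)=0 G3=(0+0>=2)=0 -> 0000
Step 3: G0=(0+0>=2)=0 G1=G0&G1=0&0=0 G2=(0+0>=2)=0 G3=(0+0>=2)=0 -> 0000

0000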